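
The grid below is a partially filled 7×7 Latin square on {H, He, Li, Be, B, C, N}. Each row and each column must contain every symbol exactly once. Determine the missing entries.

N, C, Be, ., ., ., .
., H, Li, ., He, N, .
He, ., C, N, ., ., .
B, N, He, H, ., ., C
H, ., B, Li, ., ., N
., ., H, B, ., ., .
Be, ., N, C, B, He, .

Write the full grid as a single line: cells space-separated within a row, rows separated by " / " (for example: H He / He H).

(r1,c4) = He
(r2,c1) = C
(r2,c4) = Be
(r2,c7) = B
(r6,c1) = Li
(r7,c2) = Li
(r7,c7) = H
(r1,c7) = Li
(r3,c7) = Be
(r6,c7) = He
(r1,c5) = H
(r1,c6) = B
(r3,c2) = B
(r3,c5) = Li
(r3,c6) = H
(r4,c5) = Be
(r4,c6) = Li
(r5,c5) = C
(r5,c6) = Be
(r6,c2) = Be
(r6,c5) = N
(r6,c6) = C
(r5,c2) = He

N C Be He H B Li / C H Li Be He N B / He B C N Li H Be / B N He H Be Li C / H He B Li C Be N / Li Be H B N C He / Be Li N C B He H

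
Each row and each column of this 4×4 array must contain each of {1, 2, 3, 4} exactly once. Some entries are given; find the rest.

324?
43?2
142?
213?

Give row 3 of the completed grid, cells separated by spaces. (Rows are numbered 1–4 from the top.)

1 4 2 3

(r1,c4) = 1
(r2,c3) = 1
(r3,c4) = 3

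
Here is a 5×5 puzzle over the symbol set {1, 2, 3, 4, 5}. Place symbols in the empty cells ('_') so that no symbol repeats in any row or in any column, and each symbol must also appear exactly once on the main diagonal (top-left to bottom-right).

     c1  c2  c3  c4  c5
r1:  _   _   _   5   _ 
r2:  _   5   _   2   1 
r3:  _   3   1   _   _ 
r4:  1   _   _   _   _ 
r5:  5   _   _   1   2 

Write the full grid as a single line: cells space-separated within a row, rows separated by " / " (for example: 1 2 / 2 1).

4 1 2 5 3 / 3 5 4 2 1 / 2 3 1 4 5 / 1 2 5 3 4 / 5 4 3 1 2

(r3,c4) = 4
(r3,c5) = 5
(r4,c4) = 3
(r4,c5) = 4
(r5,c2) = 4
(r5,c3) = 3
(r1,c1) = 4
(r1,c3) = 2
(r1,c5) = 3
(r2,c1) = 3
(r2,c3) = 4
(r3,c1) = 2
(r4,c2) = 2
(r4,c3) = 5
(r1,c2) = 1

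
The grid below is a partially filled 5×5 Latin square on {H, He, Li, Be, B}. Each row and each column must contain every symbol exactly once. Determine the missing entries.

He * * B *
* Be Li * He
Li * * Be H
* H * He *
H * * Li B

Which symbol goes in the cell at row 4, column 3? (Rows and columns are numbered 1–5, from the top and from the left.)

Cell (r1,c2): row 1 has {He,B}; column 2 has {H,Be} → Li.
Cell (r1,c5): row 1 has {He,Li,B}; column 5 has {H,He,B} → Be.
Cell (r2,c1): row 2 has {He,Li,Be}; column 1 has {H,He,Li} → B.
Cell (r2,c4): row 2 has {He,Li,Be,B}; column 4 has {He,Li,Be,B} → H.
Cell (r4,c1): row 4 has {H,He}; column 1 has {H,He,Li,B} → Be.
Cell (r4,c3): row 4 has {H,He,Be}; column 3 has {Li} → B.

B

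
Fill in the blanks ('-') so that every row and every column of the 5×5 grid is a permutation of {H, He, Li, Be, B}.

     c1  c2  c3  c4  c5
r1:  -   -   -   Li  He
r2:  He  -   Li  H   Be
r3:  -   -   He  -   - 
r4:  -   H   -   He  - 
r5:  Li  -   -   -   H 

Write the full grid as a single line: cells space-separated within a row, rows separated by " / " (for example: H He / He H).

B Be H Li He / He B Li H Be / H Li He Be B / Be H B He Li / Li He Be B H

row 2 has {H,He,Li,Be}; column 2 has {H} — only B is left for (r2,c2).
row 1 has {He,Li}; column 2 has {H,B} — only Be is left for (r1,c2).
row 3 has {He}; column 2 has {H,Be,B} — only Li is left for (r3,c2).
row 3 has {He,Li}; column 5 has {H,He,Be} — only B is left for (r3,c5).
row 4 has {H,He}; column 5 has {H,He,Be,B} — only Li is left for (r4,c5).
row 5 has {H,Li}; column 2 has {H,Li,Be,B} — only He is left for (r5,c2).
row 3 has {He,Li,B}; column 4 has {H,He,Li} — only Be is left for (r3,c4).
row 5 has {H,He,Li}; column 4 has {H,He,Li,Be} — only B is left for (r5,c4).
row 3 has {He,Li,Be,B}; column 1 has {He,Li} — only H is left for (r3,c1).
row 5 has {H,He,Li,B}; column 3 has {He,Li} — only Be is left for (r5,c3).
row 1 has {He,Li,Be}; column 1 has {H,He,Li} — only B is left for (r1,c1).
row 1 has {He,Li,Be,B}; column 3 has {He,Li,Be} — only H is left for (r1,c3).
row 4 has {H,He,Li}; column 1 has {H,He,Li,B} — only Be is left for (r4,c1).
row 4 has {H,He,Li,Be}; column 3 has {H,He,Li,Be} — only B is left for (r4,c3).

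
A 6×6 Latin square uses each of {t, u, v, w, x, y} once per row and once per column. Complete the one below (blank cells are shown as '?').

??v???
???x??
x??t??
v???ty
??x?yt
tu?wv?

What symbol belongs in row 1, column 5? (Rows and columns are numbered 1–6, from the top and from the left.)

x

(r4,c4): row 4 has {t,v,y}; column 4 has {t,w,x}, so it must be u.
(r5,c4): row 5 has {t,x,y}; column 4 has {t,u,w,x}, so it must be v.
(r6,c3): row 6 has {t,u,v,w}; column 3 has {v,x}, so it must be y.
(r6,c6): row 6 has {t,u,v,w,y}; column 6 has {t,y}, so it must be x.
(r1,c4): row 1 has {v}; column 4 has {t,u,v,w,x}, so it must be y.
(r4,c3): row 4 has {t,u,v,y}; column 3 has {v,x,y}, so it must be w.
(r5,c2): row 5 has {t,v,x,y}; column 2 has {u}, so it must be w.
(r3,c3): row 3 has {t,x}; column 3 has {v,w,x,y}, so it must be u.
(r3,c5): row 3 has {t,u,x}; column 5 has {t,v,y}, so it must be w.
(r3,c6): row 3 has {t,u,w,x}; column 6 has {t,x,y}, so it must be v.
(r4,c2): row 4 has {t,u,v,w,y}; column 2 has {u,w}, so it must be x.
(r5,c1): row 5 has {t,v,w,x,y}; column 1 has {t,v,x}, so it must be u.
(r1,c1): row 1 has {v,y}; column 1 has {t,u,v,x}, so it must be w.
(r1,c2): row 1 has {v,w,y}; column 2 has {u,w,x}, so it must be t.
(r1,c6): row 1 has {t,v,w,y}; column 6 has {t,v,x,y}, so it must be u.
(r2,c1): row 2 has {x}; column 1 has {t,u,v,w,x}, so it must be y.
(r2,c2): row 2 has {x,y}; column 2 has {t,u,w,x}, so it must be v.
(r2,c3): row 2 has {v,x,y}; column 3 has {u,v,w,x,y}, so it must be t.
(r2,c5): row 2 has {t,v,x,y}; column 5 has {t,v,w,y}, so it must be u.
(r2,c6): row 2 has {t,u,v,x,y}; column 6 has {t,u,v,x,y}, so it must be w.
(r3,c2): row 3 has {t,u,v,w,x}; column 2 has {t,u,v,w,x}, so it must be y.
(r1,c5): row 1 has {t,u,v,w,y}; column 5 has {t,u,v,w,y}, so it must be x.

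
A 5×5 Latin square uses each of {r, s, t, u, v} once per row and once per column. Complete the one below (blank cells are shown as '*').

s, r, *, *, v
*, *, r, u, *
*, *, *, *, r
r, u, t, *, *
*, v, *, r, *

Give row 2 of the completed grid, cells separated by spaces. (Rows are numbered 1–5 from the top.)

v s r u t

(r1,c3) = u
(r1,c4) = t
(r4,c5) = s
(r5,c3) = s
(r2,c5) = t
(r3,c3) = v
(r3,c4) = s
(r4,c4) = v
(r5,c5) = u
(r2,c1) = v
(r2,c2) = s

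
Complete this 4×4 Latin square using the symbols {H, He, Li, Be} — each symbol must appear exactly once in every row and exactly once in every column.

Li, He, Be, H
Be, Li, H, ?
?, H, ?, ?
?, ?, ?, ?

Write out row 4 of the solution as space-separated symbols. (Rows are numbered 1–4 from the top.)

H Be He Li

At row 2, column 4: row 2 has {H,Li,Be}; column 4 has {H}; that leaves He.
At row 3, column 1: row 3 has {H}; column 1 has {Li,Be}; that leaves He.
At row 3, column 3: row 3 has {H,He}; column 3 has {H,Be}; that leaves Li.
At row 3, column 4: row 3 has {H,He,Li}; column 4 has {H,He}; that leaves Be.
At row 4, column 1: row 4 is empty so far; column 1 has {He,Li,Be}; that leaves H.
At row 4, column 2: row 4 has {H}; column 2 has {H,He,Li}; that leaves Be.
At row 4, column 3: row 4 has {H,Be}; column 3 has {H,Li,Be}; that leaves He.
At row 4, column 4: row 4 has {H,He,Be}; column 4 has {H,He,Be}; that leaves Li.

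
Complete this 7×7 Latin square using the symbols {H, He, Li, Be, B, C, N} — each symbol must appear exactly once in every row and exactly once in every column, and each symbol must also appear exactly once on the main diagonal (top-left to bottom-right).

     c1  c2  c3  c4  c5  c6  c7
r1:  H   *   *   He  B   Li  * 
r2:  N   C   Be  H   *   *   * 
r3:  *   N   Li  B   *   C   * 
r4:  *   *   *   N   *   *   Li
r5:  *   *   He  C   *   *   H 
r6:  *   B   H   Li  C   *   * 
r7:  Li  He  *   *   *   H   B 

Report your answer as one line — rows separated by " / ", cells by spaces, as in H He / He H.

H Be N He B Li C / N C Be H Li B He / He N Li B H C Be / C H B N He Be Li / B Li He C Be N H / Be B H Li C He N / Li He C Be N H B

row 1 has {H,He,Li,B}; column 2 has {He,B,C,N} — only Be is left for (r1,c2).
row 2 has {H,Be,C,N}; column 7 has {H,Li,B} — only He is left for (r2,c7).
row 3 has {Li,B,C,N}; column 7 has {H,He,Li,B} — only Be is left for (r3,c7).
row 4 has {Li,N}; column 2 has {He,Be,B,C,N} — only H is left for (r4,c2).
row 5 has {H,He,C}; column 2 has {H,He,Be,B,C,N} — only Li is left for (r5,c2).
row 5 has {H,He,Li,C}; column 5 has {B,C}; the diagonal has {H,Li,B,C,N} — only Be is left for (r5,c5).
row 6 has {H,Li,B,C}; column 6 has {H,Li,C}; the diagonal has {H,Li,Be,B,C,N} — only He is left for (r6,c6).
row 6 has {H,He,Li,B,C}; column 7 has {H,He,Li,Be,B} — only N is left for (r6,c7).
row 7 has {H,He,Li,B}; column 4 has {H,He,Li,B,C,N} — only Be is left for (r7,c4).
row 7 has {H,He,Li,Be,B}; column 5 has {Be,B,C} — only N is left for (r7,c5).
row 1 has {H,He,Li,Be,B}; column 7 has {H,He,Li,Be,B,N} — only C is left for (r1,c7).
row 2 has {H,He,Be,C,N}; column 5 has {Be,B,C,N} — only Li is left for (r2,c5).
row 2 has {H,He,Li,Be,C,N}; column 6 has {H,He,Li,C} — only B is left for (r2,c6).
row 3 has {Li,Be,B,C,N}; column 1 has {H,Li,N} — only He is left for (r3,c1).
row 3 has {He,Li,Be,B,C,N}; column 5 has {Li,Be,B,C,N} — only H is left for (r3,c5).
row 4 has {H,Li,N}; column 5 has {H,Li,Be,B,C,N} — only He is left for (r4,c5).
row 4 has {H,He,Li,N}; column 6 has {H,He,Li,B,C} — only Be is left for (r4,c6).
row 5 has {H,He,Li,Be,C}; column 1 has {H,He,Li,N} — only B is left for (r5,c1).
row 5 has {H,He,Li,Be,B,C}; column 6 has {H,He,Li,Be,B,C} — only N is left for (r5,c6).
row 6 has {H,He,Li,B,C,N}; column 1 has {H,He,Li,B,N} — only Be is left for (r6,c1).
row 7 has {H,He,Li,Be,B,N}; column 3 has {H,He,Li,Be} — only C is left for (r7,c3).
row 1 has {H,He,Li,Be,B,C}; column 3 has {H,He,Li,Be,C} — only N is left for (r1,c3).
row 4 has {H,He,Li,Be,N}; column 1 has {H,He,Li,Be,B,N} — only C is left for (r4,c1).
row 4 has {H,He,Li,Be,C,N}; column 3 has {H,He,Li,Be,C,N} — only B is left for (r4,c3).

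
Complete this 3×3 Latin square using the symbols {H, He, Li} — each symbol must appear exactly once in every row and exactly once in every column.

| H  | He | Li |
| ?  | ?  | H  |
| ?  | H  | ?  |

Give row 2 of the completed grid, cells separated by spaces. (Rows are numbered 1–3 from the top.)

He Li H

Cell (r2,c2): row 2 has {H}; column 2 has {H,He} → Li.
Cell (r3,c3): row 3 has {H}; column 3 has {H,Li} → He.
Cell (r2,c1): row 2 has {H,Li}; column 1 has {H} → He.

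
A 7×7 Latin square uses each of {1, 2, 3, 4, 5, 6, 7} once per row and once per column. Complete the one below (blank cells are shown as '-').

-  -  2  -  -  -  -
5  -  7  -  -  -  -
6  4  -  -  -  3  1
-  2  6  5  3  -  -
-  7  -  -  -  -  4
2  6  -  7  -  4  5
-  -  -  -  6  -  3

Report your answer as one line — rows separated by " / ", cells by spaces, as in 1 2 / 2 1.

1 3 2 4 5 7 6 / 5 1 7 3 4 6 2 / 6 4 5 2 7 3 1 / 4 2 6 5 3 1 7 / 3 7 1 6 2 5 4 / 2 6 3 7 1 4 5 / 7 5 4 1 6 2 3

At row 3, column 3: row 3 has {1,3,4,6}; column 3 has {2,6,7}; that leaves 5.
At row 3, column 4: row 3 has {1,3,4,5,6}; column 4 has {5,7}; that leaves 2.
At row 3, column 5: row 3 has {1,2,3,4,5,6}; column 5 has {3,6}; that leaves 7.
At row 4, column 7: row 4 has {2,3,5,6}; column 7 has {1,3,4,5}; that leaves 7.
At row 6, column 5: row 6 has {2,4,5,6,7}; column 5 has {3,6,7}; that leaves 1.
At row 1, column 7: row 1 has {2}; column 7 has {1,3,4,5,7}; that leaves 6.
At row 2, column 7: row 2 has {5,7}; column 7 has {1,3,4,5,6,7}; that leaves 2.
At row 4, column 6: row 4 has {2,3,5,6,7}; column 6 has {3,4}; that leaves 1.
At row 6, column 3: row 6 has {1,2,4,5,6,7}; column 3 has {2,5,6,7}; that leaves 3.
At row 2, column 5: row 2 has {2,5,7}; column 5 has {1,3,6,7}; that leaves 4.
At row 2, column 6: row 2 has {2,4,5,7}; column 6 has {1,3,4}; that leaves 6.
At row 4, column 1: row 4 has {1,2,3,5,6,7}; column 1 has {2,5,6}; that leaves 4.
At row 5, column 3: row 5 has {4,7}; column 3 has {2,3,5,6,7}; that leaves 1.
At row 7, column 3: row 7 has {3,6}; column 3 has {1,2,3,5,6,7}; that leaves 4.
At row 7, column 4: row 7 has {3,4,6}; column 4 has {2,5,7}; that leaves 1.
At row 1, column 5: row 1 has {2,6}; column 5 has {1,3,4,6,7}; that leaves 5.
At row 1, column 6: row 1 has {2,5,6}; column 6 has {1,3,4,6}; that leaves 7.
At row 2, column 4: row 2 has {2,4,5,6,7}; column 4 has {1,2,5,7}; that leaves 3.
At row 5, column 1: row 5 has {1,4,7}; column 1 has {2,4,5,6}; that leaves 3.
At row 5, column 4: row 5 has {1,3,4,7}; column 4 has {1,2,3,5,7}; that leaves 6.
At row 5, column 5: row 5 has {1,3,4,6,7}; column 5 has {1,3,4,5,6,7}; that leaves 2.
At row 5, column 6: row 5 has {1,2,3,4,6,7}; column 6 has {1,3,4,6,7}; that leaves 5.
At row 7, column 1: row 7 has {1,3,4,6}; column 1 has {2,3,4,5,6}; that leaves 7.
At row 7, column 2: row 7 has {1,3,4,6,7}; column 2 has {2,4,6,7}; that leaves 5.
At row 7, column 6: row 7 has {1,3,4,5,6,7}; column 6 has {1,3,4,5,6,7}; that leaves 2.
At row 1, column 1: row 1 has {2,5,6,7}; column 1 has {2,3,4,5,6,7}; that leaves 1.
At row 1, column 2: row 1 has {1,2,5,6,7}; column 2 has {2,4,5,6,7}; that leaves 3.
At row 1, column 4: row 1 has {1,2,3,5,6,7}; column 4 has {1,2,3,5,6,7}; that leaves 4.
At row 2, column 2: row 2 has {2,3,4,5,6,7}; column 2 has {2,3,4,5,6,7}; that leaves 1.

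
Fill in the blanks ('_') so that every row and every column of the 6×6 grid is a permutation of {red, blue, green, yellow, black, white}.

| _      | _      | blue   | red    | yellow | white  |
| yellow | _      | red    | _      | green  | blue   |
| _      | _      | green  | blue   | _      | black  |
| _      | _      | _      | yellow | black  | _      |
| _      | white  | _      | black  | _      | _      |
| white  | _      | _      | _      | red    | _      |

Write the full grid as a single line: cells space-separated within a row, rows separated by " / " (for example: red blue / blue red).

black green blue red yellow white / yellow black red white green blue / red yellow green blue white black / blue red white yellow black green / green white yellow black blue red / white blue black green red yellow

(r2,c2) = black
(r2,c4) = white
(r3,c1) = red
(r3,c2) = yellow
(r3,c5) = white
(r4,c3) = white
(r5,c3) = yellow
(r5,c5) = blue
(r6,c3) = black
(r6,c4) = green
(r6,c6) = yellow
(r1,c2) = green
(r5,c1) = green
(r5,c6) = red
(r6,c2) = blue
(r1,c1) = black
(r4,c1) = blue
(r4,c2) = red
(r4,c6) = green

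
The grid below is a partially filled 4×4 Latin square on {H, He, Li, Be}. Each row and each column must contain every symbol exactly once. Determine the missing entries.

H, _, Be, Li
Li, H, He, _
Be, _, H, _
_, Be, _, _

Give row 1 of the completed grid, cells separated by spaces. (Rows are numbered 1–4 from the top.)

H He Be Li

row 1 has {H,Li,Be}; column 2 has {H,Be} — only He is left for (r1,c2).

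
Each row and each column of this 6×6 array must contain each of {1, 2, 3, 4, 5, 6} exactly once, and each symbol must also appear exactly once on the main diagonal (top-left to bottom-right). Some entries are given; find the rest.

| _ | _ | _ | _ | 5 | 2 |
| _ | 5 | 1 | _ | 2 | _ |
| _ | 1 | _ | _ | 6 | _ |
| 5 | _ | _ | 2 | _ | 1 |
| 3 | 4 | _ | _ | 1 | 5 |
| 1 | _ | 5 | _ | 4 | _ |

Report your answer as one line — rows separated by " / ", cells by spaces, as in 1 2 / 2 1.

4 3 6 1 5 2 / 6 5 1 4 2 3 / 2 1 3 5 6 4 / 5 6 4 2 3 1 / 3 4 2 6 1 5 / 1 2 5 3 4 6

(r4,c5): row 4 has {1,2,5}; column 5 has {1,2,4,5,6}, so it must be 3.
(r5,c4): row 5 has {1,3,4,5}; column 4 has {2}, so it must be 6.
(r6,c4): row 6 has {1,4,5}; column 4 has {2,6}, so it must be 3.
(r6,c6): row 6 has {1,3,4,5}; column 6 has {1,2,5}; the diagonal has {1,2,5}, so it must be 6.
(r1,c1): row 1 has {2,5}; column 1 has {1,3,5}; the diagonal has {1,2,5,6}, so it must be 4.
(r1,c4): row 1 has {2,4,5}; column 4 has {2,3,6}, so it must be 1.
(r2,c1): row 2 has {1,2,5}; column 1 has {1,3,4,5}, so it must be 6.
(r2,c4): row 2 has {1,2,5,6}; column 4 has {1,2,3,6}, so it must be 4.
(r2,c6): row 2 has {1,2,4,5,6}; column 6 has {1,2,5,6}, so it must be 3.
(r3,c1): row 3 has {1,6}; column 1 has {1,3,4,5,6}, so it must be 2.
(r3,c3): row 3 has {1,2,6}; column 3 has {1,5}; the diagonal has {1,2,4,5,6}, so it must be 3.
(r3,c4): row 3 has {1,2,3,6}; column 4 has {1,2,3,4,6}, so it must be 5.
(r3,c6): row 3 has {1,2,3,5,6}; column 6 has {1,2,3,5,6}, so it must be 4.
(r4,c2): row 4 has {1,2,3,5}; column 2 has {1,4,5}, so it must be 6.
(r4,c3): row 4 has {1,2,3,5,6}; column 3 has {1,3,5}, so it must be 4.
(r5,c3): row 5 has {1,3,4,5,6}; column 3 has {1,3,4,5}, so it must be 2.
(r6,c2): row 6 has {1,3,4,5,6}; column 2 has {1,4,5,6}, so it must be 2.
(r1,c2): row 1 has {1,2,4,5}; column 2 has {1,2,4,5,6}, so it must be 3.
(r1,c3): row 1 has {1,2,3,4,5}; column 3 has {1,2,3,4,5}, so it must be 6.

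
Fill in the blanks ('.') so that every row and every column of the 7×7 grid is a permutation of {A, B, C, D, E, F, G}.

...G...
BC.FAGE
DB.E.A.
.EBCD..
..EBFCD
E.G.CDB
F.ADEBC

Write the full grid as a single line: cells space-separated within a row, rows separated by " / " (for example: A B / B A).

C D F G B E A / B C D F A G E / D B C E G A F / A E B C D F G / G A E B F C D / E F G A C D B / F G A D E B C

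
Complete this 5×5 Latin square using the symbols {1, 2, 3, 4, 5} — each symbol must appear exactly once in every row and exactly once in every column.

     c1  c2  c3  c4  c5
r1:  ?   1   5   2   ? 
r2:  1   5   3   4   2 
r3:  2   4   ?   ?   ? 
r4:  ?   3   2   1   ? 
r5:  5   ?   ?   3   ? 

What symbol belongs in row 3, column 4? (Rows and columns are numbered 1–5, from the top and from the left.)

5

(r3,c3) = 1
(r3,c4) = 5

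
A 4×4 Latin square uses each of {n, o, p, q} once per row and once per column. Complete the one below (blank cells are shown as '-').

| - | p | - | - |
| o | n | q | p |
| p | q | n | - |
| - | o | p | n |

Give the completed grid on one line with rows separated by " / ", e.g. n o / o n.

(r1,c3) = o
(r1,c4) = q
(r3,c4) = o
(r4,c1) = q
(r1,c1) = n

n p o q / o n q p / p q n o / q o p n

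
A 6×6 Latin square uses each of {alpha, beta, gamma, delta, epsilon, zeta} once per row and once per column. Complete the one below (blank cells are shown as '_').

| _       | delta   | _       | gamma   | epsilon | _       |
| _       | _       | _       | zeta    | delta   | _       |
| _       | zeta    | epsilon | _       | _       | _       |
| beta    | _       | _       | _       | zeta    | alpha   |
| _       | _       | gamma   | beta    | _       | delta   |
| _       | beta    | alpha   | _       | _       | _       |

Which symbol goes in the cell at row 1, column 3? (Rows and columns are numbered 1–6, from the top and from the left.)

zeta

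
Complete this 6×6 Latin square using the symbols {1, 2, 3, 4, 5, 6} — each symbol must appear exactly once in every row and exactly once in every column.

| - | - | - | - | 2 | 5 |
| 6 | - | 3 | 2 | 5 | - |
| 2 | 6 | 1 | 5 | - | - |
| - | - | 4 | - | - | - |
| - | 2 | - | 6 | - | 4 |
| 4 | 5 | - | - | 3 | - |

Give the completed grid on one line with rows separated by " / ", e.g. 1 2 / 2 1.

1 3 6 4 2 5 / 6 4 3 2 5 1 / 2 6 1 5 4 3 / 5 1 4 3 6 2 / 3 2 5 6 1 4 / 4 5 2 1 3 6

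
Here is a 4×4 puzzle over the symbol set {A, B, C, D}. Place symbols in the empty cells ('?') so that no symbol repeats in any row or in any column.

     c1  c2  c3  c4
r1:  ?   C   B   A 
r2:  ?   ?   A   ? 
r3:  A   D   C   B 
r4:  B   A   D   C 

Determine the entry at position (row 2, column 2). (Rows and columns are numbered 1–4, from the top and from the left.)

B

Cell (r1,c1): row 1 has {A,B,C}; column 1 has {A,B} → D.
Cell (r2,c1): row 2 has {A}; column 1 has {A,B,D} → C.
Cell (r2,c2): row 2 has {A,C}; column 2 has {A,C,D} → B.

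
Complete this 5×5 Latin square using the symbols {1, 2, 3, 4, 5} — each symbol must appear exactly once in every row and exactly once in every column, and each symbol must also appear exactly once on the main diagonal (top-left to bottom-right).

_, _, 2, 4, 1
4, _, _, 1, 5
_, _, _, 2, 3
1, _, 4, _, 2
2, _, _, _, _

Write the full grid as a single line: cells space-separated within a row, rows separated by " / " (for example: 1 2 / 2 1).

3 5 2 4 1 / 4 2 3 1 5 / 5 4 1 2 3 / 1 3 4 5 2 / 2 1 5 3 4

At row 2, column 3: row 2 has {1,4,5}; column 3 has {2,4}; that leaves 3.
At row 3, column 1: row 3 has {2,3}; column 1 has {1,2,4}; that leaves 5.
At row 3, column 3: row 3 has {2,3,5}; column 3 has {2,3,4}; the diagonal is empty so far; that leaves 1.
At row 5, column 3: row 5 has {2}; column 3 has {1,2,3,4}; that leaves 5.
At row 5, column 4: row 5 has {2,5}; column 4 has {1,2,4}; that leaves 3.
At row 5, column 5: row 5 has {2,3,5}; column 5 has {1,2,3,5}; the diagonal has {1}; that leaves 4.
At row 1, column 1: row 1 has {1,2,4}; column 1 has {1,2,4,5}; the diagonal has {1,4}; that leaves 3.
At row 1, column 2: row 1 has {1,2,3,4}; column 2 is empty so far; that leaves 5.
At row 2, column 2: row 2 has {1,3,4,5}; column 2 has {5}; the diagonal has {1,3,4}; that leaves 2.
At row 3, column 2: row 3 has {1,2,3,5}; column 2 has {2,5}; that leaves 4.
At row 4, column 2: row 4 has {1,2,4}; column 2 has {2,4,5}; that leaves 3.
At row 4, column 4: row 4 has {1,2,3,4}; column 4 has {1,2,3,4}; the diagonal has {1,2,3,4}; that leaves 5.
At row 5, column 2: row 5 has {2,3,4,5}; column 2 has {2,3,4,5}; that leaves 1.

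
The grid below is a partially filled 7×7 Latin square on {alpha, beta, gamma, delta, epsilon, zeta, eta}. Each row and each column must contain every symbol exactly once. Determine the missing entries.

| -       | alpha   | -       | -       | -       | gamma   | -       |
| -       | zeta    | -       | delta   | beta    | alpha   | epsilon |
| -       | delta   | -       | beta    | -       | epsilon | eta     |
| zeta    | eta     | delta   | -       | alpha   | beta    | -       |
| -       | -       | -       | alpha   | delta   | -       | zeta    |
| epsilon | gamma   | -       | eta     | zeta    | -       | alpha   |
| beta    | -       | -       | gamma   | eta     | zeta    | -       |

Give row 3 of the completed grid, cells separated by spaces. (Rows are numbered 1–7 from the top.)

alpha delta zeta beta gamma epsilon eta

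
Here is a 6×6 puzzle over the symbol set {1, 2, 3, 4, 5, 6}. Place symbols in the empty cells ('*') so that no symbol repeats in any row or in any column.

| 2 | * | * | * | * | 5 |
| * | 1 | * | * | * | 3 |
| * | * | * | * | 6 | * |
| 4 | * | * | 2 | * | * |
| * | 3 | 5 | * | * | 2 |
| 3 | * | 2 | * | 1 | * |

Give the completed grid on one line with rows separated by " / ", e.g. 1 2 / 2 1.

2 4 6 1 3 5 / 6 1 4 5 2 3 / 5 2 1 3 6 4 / 4 6 3 2 5 1 / 1 3 5 6 4 2 / 3 5 2 4 1 6

Cell (r5,c5): row 5 has {2,3,5}; column 5 has {1,6} → 4.
Cell (r1,c5): row 1 has {2,5}; column 5 has {1,4,6} → 3.
Cell (r4,c5): row 4 has {2,4}; column 5 has {1,3,4,6} → 5.
Cell (r2,c5): row 2 has {1,3}; column 5 has {1,3,4,5,6} → 2.
Cell (r4,c2): row 4 has {2,4,5}; column 2 has {1,3} → 6.
Cell (r4,c6): row 4 has {2,4,5,6}; column 6 has {2,3,5} → 1.
Cell (r1,c2): row 1 has {2,3,5}; column 2 has {1,3,6} → 4.
Cell (r3,c6): row 3 has {6}; column 6 has {1,2,3,5} → 4.
Cell (r4,c3): row 4 has {1,2,4,5,6}; column 3 has {2,5} → 3.
Cell (r6,c2): row 6 has {1,2,3}; column 2 has {1,3,4,6} → 5.
Cell (r6,c6): row 6 has {1,2,3,5}; column 6 has {1,2,3,4,5} → 6.
Cell (r3,c2): row 3 has {4,6}; column 2 has {1,3,4,5,6} → 2.
Cell (r3,c3): row 3 has {2,4,6}; column 3 has {2,3,5} → 1.
Cell (r6,c4): row 6 has {1,2,3,5,6}; column 4 has {2} → 4.
Cell (r1,c3): row 1 has {2,3,4,5}; column 3 has {1,2,3,5} → 6.
Cell (r1,c4): row 1 has {2,3,4,5,6}; column 4 has {2,4} → 1.
Cell (r2,c3): row 2 has {1,2,3}; column 3 has {1,2,3,5,6} → 4.
Cell (r3,c1): row 3 has {1,2,4,6}; column 1 has {2,3,4} → 5.
Cell (r3,c4): row 3 has {1,2,4,5,6}; column 4 has {1,2,4} → 3.
Cell (r5,c4): row 5 has {2,3,4,5}; column 4 has {1,2,3,4} → 6.
Cell (r2,c1): row 2 has {1,2,3,4}; column 1 has {2,3,4,5} → 6.
Cell (r2,c4): row 2 has {1,2,3,4,6}; column 4 has {1,2,3,4,6} → 5.
Cell (r5,c1): row 5 has {2,3,4,5,6}; column 1 has {2,3,4,5,6} → 1.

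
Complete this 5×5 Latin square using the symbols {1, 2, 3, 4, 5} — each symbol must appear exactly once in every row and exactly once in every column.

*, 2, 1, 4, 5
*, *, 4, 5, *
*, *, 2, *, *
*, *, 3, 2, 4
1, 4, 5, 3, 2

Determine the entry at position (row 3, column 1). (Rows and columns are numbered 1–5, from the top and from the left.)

Cell (r1,c1): row 1 has {1,2,4,5}; column 1 has {1} → 3.
Cell (r2,c1): row 2 has {4,5}; column 1 has {1,3} → 2.
Cell (r3,c4): row 3 has {2}; column 4 has {2,3,4,5} → 1.
Cell (r3,c5): row 3 has {1,2}; column 5 has {2,4,5} → 3.
Cell (r4,c1): row 4 has {2,3,4}; column 1 has {1,2,3} → 5.
Cell (r4,c2): row 4 has {2,3,4,5}; column 2 has {2,4} → 1.
Cell (r2,c2): row 2 has {2,4,5}; column 2 has {1,2,4} → 3.
Cell (r2,c5): row 2 has {2,3,4,5}; column 5 has {2,3,4,5} → 1.
Cell (r3,c1): row 3 has {1,2,3}; column 1 has {1,2,3,5} → 4.

4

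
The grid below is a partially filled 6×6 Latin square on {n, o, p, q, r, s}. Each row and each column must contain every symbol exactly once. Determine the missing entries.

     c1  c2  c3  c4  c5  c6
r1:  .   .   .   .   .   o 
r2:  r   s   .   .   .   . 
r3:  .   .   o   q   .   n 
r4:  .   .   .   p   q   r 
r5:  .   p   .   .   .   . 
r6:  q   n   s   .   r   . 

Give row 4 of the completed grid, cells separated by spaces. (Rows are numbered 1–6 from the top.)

s o n p q r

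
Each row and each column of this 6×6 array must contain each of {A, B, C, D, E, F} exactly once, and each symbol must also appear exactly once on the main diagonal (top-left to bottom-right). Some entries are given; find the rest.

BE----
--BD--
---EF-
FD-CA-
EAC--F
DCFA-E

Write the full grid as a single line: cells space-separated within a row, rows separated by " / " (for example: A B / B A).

B E D F C A / A F B D E C / C B A E F D / F D E C A B / E A C B D F / D C F A B E

(r1,c4) = F
(r2,c2) = F
(r3,c2) = B
(r4,c3) = E
(r4,c6) = B
(r5,c4) = B
(r5,c5) = D
(r6,c5) = B
(r1,c5) = C
(r2,c5) = E
(r3,c3) = A
(r1,c3) = D
(r1,c6) = A
(r2,c6) = C
(r3,c1) = C
(r3,c6) = D
(r2,c1) = A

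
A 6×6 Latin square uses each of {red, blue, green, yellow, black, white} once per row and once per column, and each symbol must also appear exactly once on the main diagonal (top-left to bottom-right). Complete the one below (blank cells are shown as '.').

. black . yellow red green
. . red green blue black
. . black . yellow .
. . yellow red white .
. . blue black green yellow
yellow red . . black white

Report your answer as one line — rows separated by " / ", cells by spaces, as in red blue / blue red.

blue black white yellow red green / white yellow red green blue black / green blue black white yellow red / black green yellow red white blue / red white blue black green yellow / yellow red green blue black white

(r1,c1) = blue
(r1,c3) = white
(r2,c1) = white
(r2,c2) = yellow
(r4,c6) = blue
(r5,c1) = red
(r5,c2) = white
(r6,c3) = green
(r6,c4) = blue
(r3,c1) = green
(r3,c2) = blue
(r3,c4) = white
(r3,c6) = red
(r4,c1) = black
(r4,c2) = green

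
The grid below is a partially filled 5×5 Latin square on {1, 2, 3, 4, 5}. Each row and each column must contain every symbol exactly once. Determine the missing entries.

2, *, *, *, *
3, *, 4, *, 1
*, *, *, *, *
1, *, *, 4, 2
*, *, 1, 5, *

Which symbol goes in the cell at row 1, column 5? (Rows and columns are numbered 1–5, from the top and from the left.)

5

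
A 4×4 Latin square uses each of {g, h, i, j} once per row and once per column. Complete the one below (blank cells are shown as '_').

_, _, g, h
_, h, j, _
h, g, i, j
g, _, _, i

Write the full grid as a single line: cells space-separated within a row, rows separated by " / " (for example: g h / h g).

j i g h / i h j g / h g i j / g j h i

Cell (r2,c1): row 2 has {h,j}; column 1 has {g,h} → i.
Cell (r2,c4): row 2 has {h,i,j}; column 4 has {h,i,j} → g.
Cell (r4,c2): row 4 has {g,i}; column 2 has {g,h} → j.
Cell (r4,c3): row 4 has {g,i,j}; column 3 has {g,i,j} → h.
Cell (r1,c1): row 1 has {g,h}; column 1 has {g,h,i} → j.
Cell (r1,c2): row 1 has {g,h,j}; column 2 has {g,h,j} → i.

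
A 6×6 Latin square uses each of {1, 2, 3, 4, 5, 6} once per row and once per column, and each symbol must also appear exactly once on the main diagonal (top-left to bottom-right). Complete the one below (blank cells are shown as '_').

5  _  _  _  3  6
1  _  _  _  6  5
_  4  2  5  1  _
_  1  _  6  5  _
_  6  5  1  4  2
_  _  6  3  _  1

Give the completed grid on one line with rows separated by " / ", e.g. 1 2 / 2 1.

(r1,c2) = 2
(r1,c4) = 4
(r2,c2) = 3
(r2,c3) = 4
(r2,c4) = 2
(r3,c6) = 3
(r4,c3) = 3
(r4,c6) = 4
(r5,c1) = 3
(r6,c2) = 5
(r6,c5) = 2
(r1,c3) = 1
(r3,c1) = 6
(r4,c1) = 2
(r6,c1) = 4

5 2 1 4 3 6 / 1 3 4 2 6 5 / 6 4 2 5 1 3 / 2 1 3 6 5 4 / 3 6 5 1 4 2 / 4 5 6 3 2 1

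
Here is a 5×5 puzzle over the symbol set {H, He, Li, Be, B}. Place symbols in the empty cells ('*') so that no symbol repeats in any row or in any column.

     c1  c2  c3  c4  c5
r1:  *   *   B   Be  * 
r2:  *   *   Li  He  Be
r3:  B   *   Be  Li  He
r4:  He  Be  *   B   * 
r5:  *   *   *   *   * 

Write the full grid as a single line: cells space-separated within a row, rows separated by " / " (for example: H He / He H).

Li He B Be H / H B Li He Be / B H Be Li He / He Be H B Li / Be Li He H B

Cell (r2,c1): row 2 has {He,Li,Be}; column 1 has {He,B} → H.
Cell (r2,c2): row 2 has {H,He,Li,Be}; column 2 has {Be} → B.
Cell (r3,c2): row 3 has {He,Li,Be,B}; column 2 has {Be,B} → H.
Cell (r4,c3): row 4 has {He,Be,B}; column 3 has {Li,Be,B} → H.
Cell (r4,c5): row 4 has {H,He,Be,B}; column 5 has {He,Be} → Li.
Cell (r5,c3): row 5 is empty so far; column 3 has {H,Li,Be,B} → He.
Cell (r5,c4): row 5 has {He}; column 4 has {He,Li,Be,B} → H.
Cell (r5,c5): row 5 has {H,He}; column 5 has {He,Li,Be} → B.
Cell (r1,c1): row 1 has {Be,B}; column 1 has {H,He,B} → Li.
Cell (r1,c2): row 1 has {Li,Be,B}; column 2 has {H,Be,B} → He.
Cell (r1,c5): row 1 has {He,Li,Be,B}; column 5 has {He,Li,Be,B} → H.
Cell (r5,c1): row 5 has {H,He,B}; column 1 has {H,He,Li,B} → Be.
Cell (r5,c2): row 5 has {H,He,Be,B}; column 2 has {H,He,Be,B} → Li.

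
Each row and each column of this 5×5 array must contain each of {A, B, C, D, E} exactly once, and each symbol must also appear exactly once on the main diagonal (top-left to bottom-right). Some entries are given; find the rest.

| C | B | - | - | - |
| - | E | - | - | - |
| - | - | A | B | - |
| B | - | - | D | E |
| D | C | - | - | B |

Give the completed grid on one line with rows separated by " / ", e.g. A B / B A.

Cell (r2,c1): row 2 has {E}; column 1 has {B,C,D} → A.
Cell (r2,c4): row 2 has {A,E}; column 4 has {B,D} → C.
Cell (r2,c5): row 2 has {A,C,E}; column 5 has {B,E} → D.
Cell (r3,c1): row 3 has {A,B}; column 1 has {A,B,C,D} → E.
Cell (r3,c2): row 3 has {A,B,E}; column 2 has {B,C,E} → D.
Cell (r3,c5): row 3 has {A,B,D,E}; column 5 has {B,D,E} → C.
Cell (r4,c2): row 4 has {B,D,E}; column 2 has {B,C,D,E} → A.
Cell (r4,c3): row 4 has {A,B,D,E}; column 3 has {A} → C.
Cell (r5,c3): row 5 has {B,C,D}; column 3 has {A,C} → E.
Cell (r5,c4): row 5 has {B,C,D,E}; column 4 has {B,C,D} → A.
Cell (r1,c3): row 1 has {B,C}; column 3 has {A,C,E} → D.
Cell (r1,c4): row 1 has {B,C,D}; column 4 has {A,B,C,D} → E.
Cell (r1,c5): row 1 has {B,C,D,E}; column 5 has {B,C,D,E} → A.
Cell (r2,c3): row 2 has {A,C,D,E}; column 3 has {A,C,D,E} → B.

C B D E A / A E B C D / E D A B C / B A C D E / D C E A B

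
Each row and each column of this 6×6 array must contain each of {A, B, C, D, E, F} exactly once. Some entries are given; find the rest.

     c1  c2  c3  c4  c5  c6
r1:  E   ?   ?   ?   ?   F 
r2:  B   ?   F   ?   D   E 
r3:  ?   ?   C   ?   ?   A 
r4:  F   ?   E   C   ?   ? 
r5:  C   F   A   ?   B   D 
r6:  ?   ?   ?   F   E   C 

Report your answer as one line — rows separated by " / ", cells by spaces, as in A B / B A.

row 2 has {B,D,E,F}; column 4 has {C,F} — only A is left for (r2,c4).
row 3 has {A,C}; column 1 has {B,C,E,F} — only D is left for (r3,c1).
row 3 has {A,C,D}; column 5 has {B,D,E} — only F is left for (r3,c5).
row 4 has {C,E,F}; column 5 has {B,D,E,F} — only A is left for (r4,c5).
row 4 has {A,C,E,F}; column 6 has {A,C,D,E,F} — only B is left for (r4,c6).
row 5 has {A,B,C,D,F}; column 4 has {A,C,F} — only E is left for (r5,c4).
row 6 has {C,E,F}; column 1 has {B,C,D,E,F} — only A is left for (r6,c1).
row 1 has {E,F}; column 5 has {A,B,D,E,F} — only C is left for (r1,c5).
row 2 has {A,B,D,E,F}; column 2 has {F} — only C is left for (r2,c2).
row 3 has {A,C,D,F}; column 4 has {A,C,E,F} — only B is left for (r3,c4).
row 4 has {A,B,C,E,F}; column 2 has {C,F} — only D is left for (r4,c2).
row 6 has {A,C,E,F}; column 2 has {C,D,F} — only B is left for (r6,c2).
row 6 has {A,B,C,E,F}; column 3 has {A,C,E,F} — only D is left for (r6,c3).
row 1 has {C,E,F}; column 2 has {B,C,D,F} — only A is left for (r1,c2).
row 1 has {A,C,E,F}; column 3 has {A,C,D,E,F} — only B is left for (r1,c3).
row 1 has {A,B,C,E,F}; column 4 has {A,B,C,E,F} — only D is left for (r1,c4).
row 3 has {A,B,C,D,F}; column 2 has {A,B,C,D,F} — only E is left for (r3,c2).

E A B D C F / B C F A D E / D E C B F A / F D E C A B / C F A E B D / A B D F E C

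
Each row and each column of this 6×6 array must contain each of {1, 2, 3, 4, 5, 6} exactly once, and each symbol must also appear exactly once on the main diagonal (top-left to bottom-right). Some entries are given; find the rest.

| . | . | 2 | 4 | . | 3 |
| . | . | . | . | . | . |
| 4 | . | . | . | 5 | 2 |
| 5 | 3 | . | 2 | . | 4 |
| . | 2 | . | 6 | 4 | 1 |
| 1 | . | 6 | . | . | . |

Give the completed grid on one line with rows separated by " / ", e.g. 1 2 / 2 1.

6 5 2 4 1 3 / 2 1 4 5 3 6 / 4 6 3 1 5 2 / 5 3 1 2 6 4 / 3 2 5 6 4 1 / 1 4 6 3 2 5

(r1,c1) = 6
(r1,c5) = 1
(r4,c3) = 1
(r4,c5) = 6
(r5,c1) = 3
(r5,c3) = 5
(r6,c6) = 5
(r1,c2) = 5
(r2,c1) = 2
(r2,c2) = 1
(r2,c5) = 3
(r2,c6) = 6
(r3,c2) = 6
(r3,c3) = 3
(r3,c4) = 1
(r6,c2) = 4
(r6,c4) = 3
(r6,c5) = 2
(r2,c3) = 4
(r2,c4) = 5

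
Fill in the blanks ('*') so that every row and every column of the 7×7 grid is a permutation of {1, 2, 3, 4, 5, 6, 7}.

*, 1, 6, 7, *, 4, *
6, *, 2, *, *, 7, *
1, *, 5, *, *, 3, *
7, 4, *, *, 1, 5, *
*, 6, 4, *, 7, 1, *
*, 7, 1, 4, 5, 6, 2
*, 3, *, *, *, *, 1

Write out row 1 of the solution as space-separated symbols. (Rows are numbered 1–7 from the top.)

(r2,c2) = 5
(r3,c2) = 2
(r3,c4) = 6
(r3,c5) = 4
(r3,c7) = 7
(r4,c3) = 3
(r4,c4) = 2
(r4,c7) = 6
(r6,c1) = 3
(r7,c3) = 7
(r7,c4) = 5
(r7,c6) = 2
(r2,c5) = 3
(r2,c7) = 4
(r5,c4) = 3
(r5,c7) = 5
(r7,c1) = 4
(r7,c5) = 6
(r1,c5) = 2
(r1,c7) = 3
(r2,c4) = 1
(r5,c1) = 2
(r1,c1) = 5

5 1 6 7 2 4 3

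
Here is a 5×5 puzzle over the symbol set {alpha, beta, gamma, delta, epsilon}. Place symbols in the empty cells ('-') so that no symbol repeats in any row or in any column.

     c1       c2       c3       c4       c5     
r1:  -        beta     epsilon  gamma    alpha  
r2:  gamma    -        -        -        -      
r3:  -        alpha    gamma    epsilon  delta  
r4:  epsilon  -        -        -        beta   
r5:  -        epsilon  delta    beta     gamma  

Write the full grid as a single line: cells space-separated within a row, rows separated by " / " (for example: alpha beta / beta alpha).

delta beta epsilon gamma alpha / gamma delta beta alpha epsilon / beta alpha gamma epsilon delta / epsilon gamma alpha delta beta / alpha epsilon delta beta gamma

(r1,c1) = delta
(r2,c2) = delta
(r2,c4) = alpha
(r2,c5) = epsilon
(r3,c1) = beta
(r4,c2) = gamma
(r4,c3) = alpha
(r4,c4) = delta
(r5,c1) = alpha
(r2,c3) = beta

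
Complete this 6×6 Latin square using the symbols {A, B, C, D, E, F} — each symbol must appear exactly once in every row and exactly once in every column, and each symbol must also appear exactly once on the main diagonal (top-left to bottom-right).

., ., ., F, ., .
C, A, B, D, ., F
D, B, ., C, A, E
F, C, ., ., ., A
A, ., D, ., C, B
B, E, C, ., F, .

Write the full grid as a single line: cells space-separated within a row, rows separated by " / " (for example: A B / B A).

(r1,c1) = E
(r1,c2) = D
(r1,c3) = A
(r1,c5) = B
(r1,c6) = C
(r2,c5) = E
(r3,c3) = F
(r4,c3) = E
(r4,c4) = B
(r4,c5) = D
(r5,c2) = F
(r5,c4) = E
(r6,c4) = A
(r6,c6) = D

E D A F B C / C A B D E F / D B F C A E / F C E B D A / A F D E C B / B E C A F D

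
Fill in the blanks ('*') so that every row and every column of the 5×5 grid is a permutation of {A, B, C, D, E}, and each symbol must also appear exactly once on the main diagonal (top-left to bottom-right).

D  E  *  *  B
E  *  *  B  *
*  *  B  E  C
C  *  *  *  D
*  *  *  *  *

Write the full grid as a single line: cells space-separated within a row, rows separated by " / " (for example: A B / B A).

D E A C B / E C D B A / A D B E C / C B E A D / B A C D E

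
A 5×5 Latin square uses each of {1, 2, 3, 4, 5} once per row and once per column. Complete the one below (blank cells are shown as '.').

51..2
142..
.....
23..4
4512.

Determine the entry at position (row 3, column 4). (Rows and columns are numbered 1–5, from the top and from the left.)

5

(r3,c1): row 3 is empty so far; column 1 has {1,2,4,5}, so it must be 3.
(r3,c2): row 3 has {3}; column 2 has {1,3,4,5}, so it must be 2.
(r4,c3): row 4 has {2,3,4}; column 3 has {1,2}, so it must be 5.
(r4,c4): row 4 has {2,3,4,5}; column 4 has {2}, so it must be 1.
(r5,c5): row 5 has {1,2,4,5}; column 5 has {2,4}, so it must be 3.
(r2,c5): row 2 has {1,2,4}; column 5 has {2,3,4}, so it must be 5.
(r3,c3): row 3 has {2,3}; column 3 has {1,2,5}, so it must be 4.
(r3,c4): row 3 has {2,3,4}; column 4 has {1,2}, so it must be 5.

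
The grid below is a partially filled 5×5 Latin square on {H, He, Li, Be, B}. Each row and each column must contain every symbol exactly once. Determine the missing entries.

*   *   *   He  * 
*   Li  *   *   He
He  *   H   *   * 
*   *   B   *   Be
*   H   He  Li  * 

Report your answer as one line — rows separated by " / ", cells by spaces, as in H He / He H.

(r2,c3) = Be
(r4,c2) = He
(r4,c4) = H
(r5,c5) = B
(r1,c3) = Li
(r1,c5) = H
(r2,c4) = B
(r3,c4) = Be
(r3,c5) = Li
(r4,c1) = Li
(r5,c1) = Be
(r1,c1) = B
(r1,c2) = Be
(r2,c1) = H
(r3,c2) = B

B Be Li He H / H Li Be B He / He B H Be Li / Li He B H Be / Be H He Li B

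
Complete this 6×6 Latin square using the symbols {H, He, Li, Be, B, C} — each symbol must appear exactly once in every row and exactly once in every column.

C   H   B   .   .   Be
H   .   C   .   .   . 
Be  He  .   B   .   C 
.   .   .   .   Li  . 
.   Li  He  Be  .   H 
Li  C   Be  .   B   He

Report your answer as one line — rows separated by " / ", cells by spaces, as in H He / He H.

C H B Li He Be / H B C He Be Li / Be He Li B H C / He Be H C Li B / B Li He Be C H / Li C Be H B He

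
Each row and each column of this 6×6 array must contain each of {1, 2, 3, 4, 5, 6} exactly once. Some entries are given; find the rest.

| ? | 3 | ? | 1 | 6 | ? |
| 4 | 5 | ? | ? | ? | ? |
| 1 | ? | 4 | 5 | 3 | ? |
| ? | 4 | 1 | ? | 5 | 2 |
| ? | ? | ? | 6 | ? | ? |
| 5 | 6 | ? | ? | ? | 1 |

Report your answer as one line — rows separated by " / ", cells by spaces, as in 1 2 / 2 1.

2 3 5 1 6 4 / 4 5 6 2 1 3 / 1 2 4 5 3 6 / 6 4 1 3 5 2 / 3 1 2 6 4 5 / 5 6 3 4 2 1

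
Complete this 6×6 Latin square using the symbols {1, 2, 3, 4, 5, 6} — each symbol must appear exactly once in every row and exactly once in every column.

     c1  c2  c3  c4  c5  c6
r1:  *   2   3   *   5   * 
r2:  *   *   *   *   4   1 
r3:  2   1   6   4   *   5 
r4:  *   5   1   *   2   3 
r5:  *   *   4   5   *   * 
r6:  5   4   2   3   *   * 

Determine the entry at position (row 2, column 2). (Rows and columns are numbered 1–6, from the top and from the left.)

(r2,c3) = 5
(r3,c5) = 3
(r4,c4) = 6
(r6,c6) = 6
(r1,c4) = 1
(r1,c6) = 4
(r2,c4) = 2
(r4,c1) = 4
(r5,c6) = 2
(r6,c5) = 1
(r1,c1) = 6
(r2,c1) = 3
(r2,c2) = 6

6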